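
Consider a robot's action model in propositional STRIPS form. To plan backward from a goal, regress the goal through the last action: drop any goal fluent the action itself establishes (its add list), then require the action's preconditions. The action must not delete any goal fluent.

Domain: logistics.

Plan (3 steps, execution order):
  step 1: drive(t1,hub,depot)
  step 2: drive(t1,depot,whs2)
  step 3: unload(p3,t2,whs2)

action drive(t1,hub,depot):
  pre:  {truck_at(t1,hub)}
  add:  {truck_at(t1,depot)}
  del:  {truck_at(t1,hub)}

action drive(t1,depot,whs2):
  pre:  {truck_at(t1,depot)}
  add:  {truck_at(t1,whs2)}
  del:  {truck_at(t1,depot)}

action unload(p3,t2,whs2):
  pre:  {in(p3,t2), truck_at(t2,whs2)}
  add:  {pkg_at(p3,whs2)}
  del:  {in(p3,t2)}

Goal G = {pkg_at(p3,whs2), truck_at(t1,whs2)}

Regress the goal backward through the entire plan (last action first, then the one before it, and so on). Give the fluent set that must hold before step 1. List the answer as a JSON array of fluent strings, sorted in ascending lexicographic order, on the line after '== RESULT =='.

Regress step by step:
  through step 3 (unload(p3,t2,whs2)): drop {pkg_at(p3,whs2)}, keep {truck_at(t1,whs2)}, require {in(p3,t2), truck_at(t2,whs2)}
    → {in(p3,t2), truck_at(t1,whs2), truck_at(t2,whs2)}
  through step 2 (drive(t1,depot,whs2)): drop {truck_at(t1,whs2)}, keep {in(p3,t2), truck_at(t2,whs2)}, require {truck_at(t1,depot)}
    → {in(p3,t2), truck_at(t1,depot), truck_at(t2,whs2)}
  through step 1 (drive(t1,hub,depot)): drop {truck_at(t1,depot)}, keep {in(p3,t2), truck_at(t2,whs2)}, require {truck_at(t1,hub)}
    → {in(p3,t2), truck_at(t1,hub), truck_at(t2,whs2)}

== RESULT ==
["in(p3,t2)", "truck_at(t1,hub)", "truck_at(t2,whs2)"]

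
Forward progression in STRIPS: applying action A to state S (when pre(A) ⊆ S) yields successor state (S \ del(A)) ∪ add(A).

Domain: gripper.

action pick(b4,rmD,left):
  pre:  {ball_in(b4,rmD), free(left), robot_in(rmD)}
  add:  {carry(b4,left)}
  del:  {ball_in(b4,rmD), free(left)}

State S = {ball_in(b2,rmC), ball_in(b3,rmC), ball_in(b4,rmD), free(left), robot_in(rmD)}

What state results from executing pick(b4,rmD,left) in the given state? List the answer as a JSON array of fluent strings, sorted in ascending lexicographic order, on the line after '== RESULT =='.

Progress:
  pre ⊆ S: {ball_in(b4,rmD), free(left), robot_in(rmD)} ⊆ S  — applicable
  S \ del = {ball_in(b2,rmC), ball_in(b3,rmC), robot_in(rmD)}
  ∪ add   = {ball_in(b2,rmC), ball_in(b3,rmC), carry(b4,left), robot_in(rmD)}

== RESULT ==
["ball_in(b2,rmC)", "ball_in(b3,rmC)", "carry(b4,left)", "robot_in(rmD)"]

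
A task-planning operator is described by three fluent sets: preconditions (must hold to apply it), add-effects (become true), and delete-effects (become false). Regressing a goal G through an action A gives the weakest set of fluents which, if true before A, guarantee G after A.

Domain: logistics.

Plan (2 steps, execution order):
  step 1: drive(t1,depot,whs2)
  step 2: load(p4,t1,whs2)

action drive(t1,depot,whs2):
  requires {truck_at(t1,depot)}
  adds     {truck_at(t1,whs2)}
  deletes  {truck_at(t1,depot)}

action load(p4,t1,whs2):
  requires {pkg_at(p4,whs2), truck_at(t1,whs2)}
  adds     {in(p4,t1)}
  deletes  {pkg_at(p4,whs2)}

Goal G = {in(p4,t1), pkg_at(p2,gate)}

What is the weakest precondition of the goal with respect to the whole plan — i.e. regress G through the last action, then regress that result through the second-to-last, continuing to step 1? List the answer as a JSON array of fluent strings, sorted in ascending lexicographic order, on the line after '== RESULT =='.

Regress step by step:
  through step 2 (load(p4,t1,whs2)): drop {in(p4,t1)}, keep {pkg_at(p2,gate)}, require {pkg_at(p4,whs2), truck_at(t1,whs2)}
    → {pkg_at(p2,gate), pkg_at(p4,whs2), truck_at(t1,whs2)}
  through step 1 (drive(t1,depot,whs2)): drop {truck_at(t1,whs2)}, keep {pkg_at(p2,gate), pkg_at(p4,whs2)}, require {truck_at(t1,depot)}
    → {pkg_at(p2,gate), pkg_at(p4,whs2), truck_at(t1,depot)}

== RESULT ==
["pkg_at(p2,gate)", "pkg_at(p4,whs2)", "truck_at(t1,depot)"]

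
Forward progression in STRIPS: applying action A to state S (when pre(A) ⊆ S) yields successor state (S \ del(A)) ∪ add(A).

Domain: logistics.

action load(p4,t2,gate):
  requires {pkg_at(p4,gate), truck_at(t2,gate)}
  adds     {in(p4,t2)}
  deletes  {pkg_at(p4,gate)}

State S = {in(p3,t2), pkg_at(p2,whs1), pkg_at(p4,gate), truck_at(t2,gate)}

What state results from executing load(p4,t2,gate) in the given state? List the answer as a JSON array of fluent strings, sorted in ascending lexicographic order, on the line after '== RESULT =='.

Progress:
  pre ⊆ S: {pkg_at(p4,gate), truck_at(t2,gate)} ⊆ S  — applicable
  S \ del = {in(p3,t2), pkg_at(p2,whs1), truck_at(t2,gate)}
  ∪ add   = {in(p3,t2), in(p4,t2), pkg_at(p2,whs1), truck_at(t2,gate)}

== RESULT ==
["in(p3,t2)", "in(p4,t2)", "pkg_at(p2,whs1)", "truck_at(t2,gate)"]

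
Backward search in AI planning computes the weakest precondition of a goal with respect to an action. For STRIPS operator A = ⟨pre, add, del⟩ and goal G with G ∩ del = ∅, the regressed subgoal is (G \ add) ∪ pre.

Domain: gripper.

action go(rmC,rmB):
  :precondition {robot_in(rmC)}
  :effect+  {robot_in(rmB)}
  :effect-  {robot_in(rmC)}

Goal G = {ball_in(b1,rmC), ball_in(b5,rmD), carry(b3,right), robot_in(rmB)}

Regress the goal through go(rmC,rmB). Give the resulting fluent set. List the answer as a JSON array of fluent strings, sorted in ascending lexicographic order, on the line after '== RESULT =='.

Regress:
  G ∩ del = {}  (empty — regression defined)
  G \ add = {ball_in(b1,rmC), ball_in(b5,rmD), carry(b3,right), robot_in(rmB)} \ {robot_in(rmB)} = {ball_in(b1,rmC), ball_in(b5,rmD), carry(b3,right)}
  ∪ pre   = {ball_in(b1,rmC), ball_in(b5,rmD), carry(b3,right)} ∪ {robot_in(rmC)}
          = {ball_in(b1,rmC), ball_in(b5,rmD), carry(b3,right), robot_in(rmC)}

== RESULT ==
["ball_in(b1,rmC)", "ball_in(b5,rmD)", "carry(b3,right)", "robot_in(rmC)"]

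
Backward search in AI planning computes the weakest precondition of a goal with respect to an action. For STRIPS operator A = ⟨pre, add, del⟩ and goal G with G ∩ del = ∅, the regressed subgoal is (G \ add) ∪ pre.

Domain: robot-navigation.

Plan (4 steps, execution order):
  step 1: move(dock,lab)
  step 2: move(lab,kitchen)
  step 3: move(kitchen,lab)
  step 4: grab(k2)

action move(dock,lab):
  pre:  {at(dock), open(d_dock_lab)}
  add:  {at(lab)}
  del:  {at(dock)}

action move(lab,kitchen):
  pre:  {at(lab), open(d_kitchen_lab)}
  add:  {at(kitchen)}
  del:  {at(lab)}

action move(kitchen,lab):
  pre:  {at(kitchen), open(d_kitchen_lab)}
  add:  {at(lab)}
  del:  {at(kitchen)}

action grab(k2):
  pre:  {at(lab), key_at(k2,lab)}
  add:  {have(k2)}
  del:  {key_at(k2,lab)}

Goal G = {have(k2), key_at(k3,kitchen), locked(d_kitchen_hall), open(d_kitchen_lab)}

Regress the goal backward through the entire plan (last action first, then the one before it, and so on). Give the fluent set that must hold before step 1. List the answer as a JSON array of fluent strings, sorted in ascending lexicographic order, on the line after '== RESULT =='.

Work backward from the goal:
  through step 4 (grab(k2)): drop {have(k2)}, keep {key_at(k3,kitchen), locked(d_kitchen_hall), open(d_kitchen_lab)}, require {at(lab), key_at(k2,lab)}
    → {at(lab), key_at(k2,lab), key_at(k3,kitchen), locked(d_kitchen_hall), open(d_kitchen_lab)}
  through step 3 (move(kitchen,lab)): drop {at(lab)}, keep {key_at(k2,lab), key_at(k3,kitchen), locked(d_kitchen_hall), open(d_kitchen_lab)}, require {at(kitchen), open(d_kitchen_lab)}
    → {at(kitchen), key_at(k2,lab), key_at(k3,kitchen), locked(d_kitchen_hall), open(d_kitchen_lab)}
  through step 2 (move(lab,kitchen)): drop {at(kitchen)}, keep {key_at(k2,lab), key_at(k3,kitchen), locked(d_kitchen_hall), open(d_kitchen_lab)}, require {at(lab), open(d_kitchen_lab)}
    → {at(lab), key_at(k2,lab), key_at(k3,kitchen), locked(d_kitchen_hall), open(d_kitchen_lab)}
  through step 1 (move(dock,lab)): drop {at(lab)}, keep {key_at(k2,lab), key_at(k3,kitchen), locked(d_kitchen_hall), open(d_kitchen_lab)}, require {at(dock), open(d_dock_lab)}
    → {at(dock), key_at(k2,lab), key_at(k3,kitchen), locked(d_kitchen_hall), open(d_dock_lab), open(d_kitchen_lab)}

== RESULT ==
["at(dock)", "key_at(k2,lab)", "key_at(k3,kitchen)", "locked(d_kitchen_hall)", "open(d_dock_lab)", "open(d_kitchen_lab)"]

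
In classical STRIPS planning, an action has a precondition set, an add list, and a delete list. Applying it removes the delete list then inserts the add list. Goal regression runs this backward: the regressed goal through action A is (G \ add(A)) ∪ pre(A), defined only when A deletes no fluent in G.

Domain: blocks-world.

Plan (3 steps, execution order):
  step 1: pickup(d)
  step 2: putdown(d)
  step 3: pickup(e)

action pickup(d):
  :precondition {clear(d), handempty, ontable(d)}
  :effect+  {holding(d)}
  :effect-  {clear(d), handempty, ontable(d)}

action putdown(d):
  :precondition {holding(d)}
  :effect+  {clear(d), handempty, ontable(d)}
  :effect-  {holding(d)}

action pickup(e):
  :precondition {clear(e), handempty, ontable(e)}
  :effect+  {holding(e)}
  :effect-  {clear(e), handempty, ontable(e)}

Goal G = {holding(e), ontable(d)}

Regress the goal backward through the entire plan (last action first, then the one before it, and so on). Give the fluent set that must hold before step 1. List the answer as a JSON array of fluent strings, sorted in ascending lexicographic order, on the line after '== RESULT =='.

Work backward from the goal:
  through step 3 (pickup(e)): drop {holding(e)}, keep {ontable(d)}, require {clear(e), handempty, ontable(e)}
    → {clear(e), handempty, ontable(d), ontable(e)}
  through step 2 (putdown(d)): drop {handempty, ontable(d)}, keep {clear(e), ontable(e)}, require {holding(d)}
    → {clear(e), holding(d), ontable(e)}
  through step 1 (pickup(d)): drop {holding(d)}, keep {clear(e), ontable(e)}, require {clear(d), handempty, ontable(d)}
    → {clear(d), clear(e), handempty, ontable(d), ontable(e)}

== RESULT ==
["clear(d)", "clear(e)", "handempty", "ontable(d)", "ontable(e)"]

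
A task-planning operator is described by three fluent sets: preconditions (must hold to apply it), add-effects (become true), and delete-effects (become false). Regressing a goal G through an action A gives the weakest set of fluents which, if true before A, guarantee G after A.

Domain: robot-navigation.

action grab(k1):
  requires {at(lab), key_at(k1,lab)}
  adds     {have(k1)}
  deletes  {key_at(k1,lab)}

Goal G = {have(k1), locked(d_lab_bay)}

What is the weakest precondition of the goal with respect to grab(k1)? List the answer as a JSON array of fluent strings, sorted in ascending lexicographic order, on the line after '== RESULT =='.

Regress:
  G ∩ del = {}  (empty — regression defined)
  G \ add = {have(k1), locked(d_lab_bay)} \ {have(k1)} = {locked(d_lab_bay)}
  ∪ pre   = {locked(d_lab_bay)} ∪ {at(lab), key_at(k1,lab)}
          = {at(lab), key_at(k1,lab), locked(d_lab_bay)}

== RESULT ==
["at(lab)", "key_at(k1,lab)", "locked(d_lab_bay)"]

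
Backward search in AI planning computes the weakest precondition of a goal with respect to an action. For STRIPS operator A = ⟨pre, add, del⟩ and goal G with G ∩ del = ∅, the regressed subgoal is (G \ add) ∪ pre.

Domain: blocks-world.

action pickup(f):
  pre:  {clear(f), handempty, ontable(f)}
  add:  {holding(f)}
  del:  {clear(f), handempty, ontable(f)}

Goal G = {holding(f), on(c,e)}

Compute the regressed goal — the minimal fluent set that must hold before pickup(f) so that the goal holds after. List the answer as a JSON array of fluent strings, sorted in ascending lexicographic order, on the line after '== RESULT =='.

Regress:
  G ∩ del = {}  (empty — regression defined)
  G \ add = {holding(f), on(c,e)} \ {holding(f)} = {on(c,e)}
  ∪ pre   = {on(c,e)} ∪ {clear(f), handempty, ontable(f)}
          = {clear(f), handempty, on(c,e), ontable(f)}

== RESULT ==
["clear(f)", "handempty", "on(c,e)", "ontable(f)"]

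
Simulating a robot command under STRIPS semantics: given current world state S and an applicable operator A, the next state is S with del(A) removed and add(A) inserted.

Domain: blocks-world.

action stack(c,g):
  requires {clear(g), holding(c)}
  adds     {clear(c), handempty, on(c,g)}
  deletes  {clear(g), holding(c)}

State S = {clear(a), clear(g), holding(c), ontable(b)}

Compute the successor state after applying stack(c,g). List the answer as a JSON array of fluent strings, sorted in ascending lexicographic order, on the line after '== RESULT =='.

Compute (S \ del) ∪ add:
  pre ⊆ S: {clear(g), holding(c)} ⊆ S  — applicable
  S \ del = {clear(a), ontable(b)}
  ∪ add   = {clear(a), clear(c), handempty, on(c,g), ontable(b)}

== RESULT ==
["clear(a)", "clear(c)", "handempty", "on(c,g)", "ontable(b)"]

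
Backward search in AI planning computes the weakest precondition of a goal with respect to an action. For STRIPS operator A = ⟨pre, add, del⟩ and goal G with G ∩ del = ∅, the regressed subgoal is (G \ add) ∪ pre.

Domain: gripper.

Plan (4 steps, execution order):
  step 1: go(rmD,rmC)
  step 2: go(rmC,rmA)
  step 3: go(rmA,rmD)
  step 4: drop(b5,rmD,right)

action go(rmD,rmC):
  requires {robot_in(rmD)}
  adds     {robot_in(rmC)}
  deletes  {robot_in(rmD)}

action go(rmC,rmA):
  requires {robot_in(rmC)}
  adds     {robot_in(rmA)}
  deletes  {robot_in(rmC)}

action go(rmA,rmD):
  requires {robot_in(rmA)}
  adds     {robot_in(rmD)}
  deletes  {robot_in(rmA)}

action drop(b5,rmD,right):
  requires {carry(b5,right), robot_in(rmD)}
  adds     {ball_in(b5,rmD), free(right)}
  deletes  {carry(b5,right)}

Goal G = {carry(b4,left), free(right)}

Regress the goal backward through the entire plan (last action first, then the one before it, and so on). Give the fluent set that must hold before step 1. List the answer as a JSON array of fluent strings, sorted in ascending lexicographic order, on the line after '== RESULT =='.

Work backward from the goal:
  through step 4 (drop(b5,rmD,right)): drop {free(right)}, keep {carry(b4,left)}, require {carry(b5,right), robot_in(rmD)}
    → {carry(b4,left), carry(b5,right), robot_in(rmD)}
  through step 3 (go(rmA,rmD)): drop {robot_in(rmD)}, keep {carry(b4,left), carry(b5,right)}, require {robot_in(rmA)}
    → {carry(b4,left), carry(b5,right), robot_in(rmA)}
  through step 2 (go(rmC,rmA)): drop {robot_in(rmA)}, keep {carry(b4,left), carry(b5,right)}, require {robot_in(rmC)}
    → {carry(b4,left), carry(b5,right), robot_in(rmC)}
  through step 1 (go(rmD,rmC)): drop {robot_in(rmC)}, keep {carry(b4,left), carry(b5,right)}, require {robot_in(rmD)}
    → {carry(b4,left), carry(b5,right), robot_in(rmD)}

== RESULT ==
["carry(b4,left)", "carry(b5,right)", "robot_in(rmD)"]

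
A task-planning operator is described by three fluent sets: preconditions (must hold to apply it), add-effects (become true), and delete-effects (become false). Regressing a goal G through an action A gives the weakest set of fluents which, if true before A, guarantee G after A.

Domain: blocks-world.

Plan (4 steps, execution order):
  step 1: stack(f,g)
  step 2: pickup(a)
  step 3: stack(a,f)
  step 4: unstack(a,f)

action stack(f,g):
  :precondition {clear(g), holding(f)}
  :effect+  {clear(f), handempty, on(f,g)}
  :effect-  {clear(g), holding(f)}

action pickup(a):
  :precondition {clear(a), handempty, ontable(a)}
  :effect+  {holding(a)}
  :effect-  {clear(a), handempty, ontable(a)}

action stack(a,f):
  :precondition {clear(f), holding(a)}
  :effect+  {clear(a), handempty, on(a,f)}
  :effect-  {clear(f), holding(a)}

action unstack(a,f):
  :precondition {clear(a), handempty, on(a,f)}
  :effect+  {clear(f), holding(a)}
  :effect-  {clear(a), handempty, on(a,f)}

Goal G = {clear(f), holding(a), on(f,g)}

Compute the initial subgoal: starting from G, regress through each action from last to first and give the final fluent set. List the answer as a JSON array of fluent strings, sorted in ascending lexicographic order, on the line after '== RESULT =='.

Work backward from the goal:
  through step 4 (unstack(a,f)): drop {clear(f), holding(a)}, keep {on(f,g)}, require {clear(a), handempty, on(a,f)}
    → {clear(a), handempty, on(a,f), on(f,g)}
  through step 3 (stack(a,f)): drop {clear(a), handempty, on(a,f)}, keep {on(f,g)}, require {clear(f), holding(a)}
    → {clear(f), holding(a), on(f,g)}
  through step 2 (pickup(a)): drop {holding(a)}, keep {clear(f), on(f,g)}, require {clear(a), handempty, ontable(a)}
    → {clear(a), clear(f), handempty, on(f,g), ontable(a)}
  through step 1 (stack(f,g)): drop {clear(f), handempty, on(f,g)}, keep {clear(a), ontable(a)}, require {clear(g), holding(f)}
    → {clear(a), clear(g), holding(f), ontable(a)}

== RESULT ==
["clear(a)", "clear(g)", "holding(f)", "ontable(a)"]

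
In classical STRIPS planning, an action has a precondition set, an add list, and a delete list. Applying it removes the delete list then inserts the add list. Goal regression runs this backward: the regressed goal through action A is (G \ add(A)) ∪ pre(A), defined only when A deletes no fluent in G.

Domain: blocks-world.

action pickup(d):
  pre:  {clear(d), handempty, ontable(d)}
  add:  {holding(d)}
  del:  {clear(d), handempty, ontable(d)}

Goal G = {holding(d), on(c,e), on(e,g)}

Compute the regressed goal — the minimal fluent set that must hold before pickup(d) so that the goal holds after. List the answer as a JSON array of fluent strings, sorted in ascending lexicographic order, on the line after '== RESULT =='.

Compute (G \ add) ∪ pre:
  G ∩ del = {}  (empty — regression defined)
  G \ add = {holding(d), on(c,e), on(e,g)} \ {holding(d)} = {on(c,e), on(e,g)}
  ∪ pre   = {on(c,e), on(e,g)} ∪ {clear(d), handempty, ontable(d)}
          = {clear(d), handempty, on(c,e), on(e,g), ontable(d)}

== RESULT ==
["clear(d)", "handempty", "on(c,e)", "on(e,g)", "ontable(d)"]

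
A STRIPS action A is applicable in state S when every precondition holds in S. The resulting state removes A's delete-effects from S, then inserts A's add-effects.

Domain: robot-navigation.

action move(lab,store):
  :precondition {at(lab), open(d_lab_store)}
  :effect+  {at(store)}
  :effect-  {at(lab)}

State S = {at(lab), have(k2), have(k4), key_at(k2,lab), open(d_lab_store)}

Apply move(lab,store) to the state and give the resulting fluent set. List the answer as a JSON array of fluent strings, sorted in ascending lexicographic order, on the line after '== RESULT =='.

Progress:
  pre ⊆ S: {at(lab), open(d_lab_store)} ⊆ S  — applicable
  S \ del = {have(k2), have(k4), key_at(k2,lab), open(d_lab_store)}
  ∪ add   = {at(store), have(k2), have(k4), key_at(k2,lab), open(d_lab_store)}

== RESULT ==
["at(store)", "have(k2)", "have(k4)", "key_at(k2,lab)", "open(d_lab_store)"]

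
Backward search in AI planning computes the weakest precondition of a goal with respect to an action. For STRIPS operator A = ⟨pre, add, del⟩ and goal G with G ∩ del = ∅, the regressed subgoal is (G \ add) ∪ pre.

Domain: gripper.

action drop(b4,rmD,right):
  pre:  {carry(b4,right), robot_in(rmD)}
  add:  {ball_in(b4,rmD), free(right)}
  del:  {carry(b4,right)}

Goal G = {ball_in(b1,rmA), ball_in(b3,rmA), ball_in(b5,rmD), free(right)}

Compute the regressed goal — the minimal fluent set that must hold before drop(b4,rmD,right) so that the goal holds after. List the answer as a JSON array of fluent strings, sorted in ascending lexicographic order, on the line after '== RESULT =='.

Compute (G \ add) ∪ pre:
  G ∩ del = {}  (empty — regression defined)
  G \ add = {ball_in(b1,rmA), ball_in(b3,rmA), ball_in(b5,rmD), free(right)} \ {ball_in(b4,rmD), free(right)} = {ball_in(b1,rmA), ball_in(b3,rmA), ball_in(b5,rmD)}
  ∪ pre   = {ball_in(b1,rmA), ball_in(b3,rmA), ball_in(b5,rmD)} ∪ {carry(b4,right), robot_in(rmD)}
          = {ball_in(b1,rmA), ball_in(b3,rmA), ball_in(b5,rmD), carry(b4,right), robot_in(rmD)}

== RESULT ==
["ball_in(b1,rmA)", "ball_in(b3,rmA)", "ball_in(b5,rmD)", "carry(b4,right)", "robot_in(rmD)"]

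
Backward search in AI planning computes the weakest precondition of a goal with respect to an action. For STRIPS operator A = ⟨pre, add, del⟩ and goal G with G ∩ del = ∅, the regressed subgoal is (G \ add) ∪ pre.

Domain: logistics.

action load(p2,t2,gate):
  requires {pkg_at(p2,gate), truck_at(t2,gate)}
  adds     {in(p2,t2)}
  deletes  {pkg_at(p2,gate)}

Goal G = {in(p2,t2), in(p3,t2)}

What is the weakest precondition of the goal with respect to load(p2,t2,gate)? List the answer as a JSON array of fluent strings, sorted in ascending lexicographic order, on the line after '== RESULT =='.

Regress:
  G ∩ del = {}  (empty — regression defined)
  G \ add = {in(p2,t2), in(p3,t2)} \ {in(p2,t2)} = {in(p3,t2)}
  ∪ pre   = {in(p3,t2)} ∪ {pkg_at(p2,gate), truck_at(t2,gate)}
          = {in(p3,t2), pkg_at(p2,gate), truck_at(t2,gate)}

== RESULT ==
["in(p3,t2)", "pkg_at(p2,gate)", "truck_at(t2,gate)"]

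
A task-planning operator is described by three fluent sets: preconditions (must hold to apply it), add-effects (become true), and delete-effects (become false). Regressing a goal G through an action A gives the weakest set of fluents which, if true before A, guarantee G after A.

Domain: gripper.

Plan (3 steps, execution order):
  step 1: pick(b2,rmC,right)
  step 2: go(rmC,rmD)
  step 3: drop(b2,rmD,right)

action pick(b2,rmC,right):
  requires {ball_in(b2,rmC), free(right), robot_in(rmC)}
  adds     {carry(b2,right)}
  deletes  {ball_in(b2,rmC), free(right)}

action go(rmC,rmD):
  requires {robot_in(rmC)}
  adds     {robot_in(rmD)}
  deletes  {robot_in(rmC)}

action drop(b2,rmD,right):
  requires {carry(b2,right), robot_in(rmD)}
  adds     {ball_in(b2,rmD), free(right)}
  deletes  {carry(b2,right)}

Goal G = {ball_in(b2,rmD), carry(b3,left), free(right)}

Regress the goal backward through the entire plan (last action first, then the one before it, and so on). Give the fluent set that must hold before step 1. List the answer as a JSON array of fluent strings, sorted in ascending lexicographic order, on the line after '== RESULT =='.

Regress step by step:
  through step 3 (drop(b2,rmD,right)): drop {ball_in(b2,rmD), free(right)}, keep {carry(b3,left)}, require {carry(b2,right), robot_in(rmD)}
    → {carry(b2,right), carry(b3,left), robot_in(rmD)}
  through step 2 (go(rmC,rmD)): drop {robot_in(rmD)}, keep {carry(b2,right), carry(b3,left)}, require {robot_in(rmC)}
    → {carry(b2,right), carry(b3,left), robot_in(rmC)}
  through step 1 (pick(b2,rmC,right)): drop {carry(b2,right)}, keep {carry(b3,left), robot_in(rmC)}, require {ball_in(b2,rmC), free(right), robot_in(rmC)}
    → {ball_in(b2,rmC), carry(b3,left), free(right), robot_in(rmC)}

== RESULT ==
["ball_in(b2,rmC)", "carry(b3,left)", "free(right)", "robot_in(rmC)"]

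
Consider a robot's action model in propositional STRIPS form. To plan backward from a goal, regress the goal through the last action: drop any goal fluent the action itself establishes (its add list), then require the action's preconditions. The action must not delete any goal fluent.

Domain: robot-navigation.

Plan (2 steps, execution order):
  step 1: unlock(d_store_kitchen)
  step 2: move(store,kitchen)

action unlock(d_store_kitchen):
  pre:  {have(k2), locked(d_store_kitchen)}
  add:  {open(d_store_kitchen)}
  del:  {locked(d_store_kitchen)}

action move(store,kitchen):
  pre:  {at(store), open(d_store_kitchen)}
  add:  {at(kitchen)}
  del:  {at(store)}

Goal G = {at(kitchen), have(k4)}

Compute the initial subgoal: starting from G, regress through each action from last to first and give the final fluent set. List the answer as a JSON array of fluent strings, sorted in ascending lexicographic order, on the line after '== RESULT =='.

Work backward from the goal:
  through step 2 (move(store,kitchen)): drop {at(kitchen)}, keep {have(k4)}, require {at(store), open(d_store_kitchen)}
    → {at(store), have(k4), open(d_store_kitchen)}
  through step 1 (unlock(d_store_kitchen)): drop {open(d_store_kitchen)}, keep {at(store), have(k4)}, require {have(k2), locked(d_store_kitchen)}
    → {at(store), have(k2), have(k4), locked(d_store_kitchen)}

== RESULT ==
["at(store)", "have(k2)", "have(k4)", "locked(d_store_kitchen)"]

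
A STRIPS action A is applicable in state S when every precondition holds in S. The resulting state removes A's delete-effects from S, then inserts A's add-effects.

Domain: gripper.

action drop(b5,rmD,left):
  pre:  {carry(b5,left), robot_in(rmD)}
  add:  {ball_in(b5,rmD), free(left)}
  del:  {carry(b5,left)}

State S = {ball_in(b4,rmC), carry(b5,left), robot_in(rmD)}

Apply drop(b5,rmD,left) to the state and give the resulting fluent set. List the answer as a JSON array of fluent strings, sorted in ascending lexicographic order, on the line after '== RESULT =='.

Progress:
  pre ⊆ S: {carry(b5,left), robot_in(rmD)} ⊆ S  — applicable
  S \ del = {ball_in(b4,rmC), robot_in(rmD)}
  ∪ add   = {ball_in(b4,rmC), ball_in(b5,rmD), free(left), robot_in(rmD)}

== RESULT ==
["ball_in(b4,rmC)", "ball_in(b5,rmD)", "free(left)", "robot_in(rmD)"]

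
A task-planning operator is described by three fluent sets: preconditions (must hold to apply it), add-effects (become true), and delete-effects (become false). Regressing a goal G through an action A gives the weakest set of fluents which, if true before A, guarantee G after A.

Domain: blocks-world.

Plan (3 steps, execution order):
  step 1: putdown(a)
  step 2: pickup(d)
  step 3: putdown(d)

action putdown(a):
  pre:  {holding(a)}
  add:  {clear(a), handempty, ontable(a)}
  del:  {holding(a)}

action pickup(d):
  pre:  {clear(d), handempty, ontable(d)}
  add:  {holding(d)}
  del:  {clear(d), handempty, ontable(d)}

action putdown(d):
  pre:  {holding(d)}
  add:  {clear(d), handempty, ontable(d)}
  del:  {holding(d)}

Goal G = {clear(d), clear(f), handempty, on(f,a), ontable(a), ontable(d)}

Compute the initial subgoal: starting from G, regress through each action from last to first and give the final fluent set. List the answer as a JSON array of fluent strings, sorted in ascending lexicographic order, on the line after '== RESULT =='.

Work backward from the goal:
  through step 3 (putdown(d)): drop {clear(d), handempty, ontable(d)}, keep {clear(f), on(f,a), ontable(a)}, require {holding(d)}
    → {clear(f), holding(d), on(f,a), ontable(a)}
  through step 2 (pickup(d)): drop {holding(d)}, keep {clear(f), on(f,a), ontable(a)}, require {clear(d), handempty, ontable(d)}
    → {clear(d), clear(f), handempty, on(f,a), ontable(a), ontable(d)}
  through step 1 (putdown(a)): drop {handempty, ontable(a)}, keep {clear(d), clear(f), on(f,a), ontable(d)}, require {holding(a)}
    → {clear(d), clear(f), holding(a), on(f,a), ontable(d)}

== RESULT ==
["clear(d)", "clear(f)", "holding(a)", "on(f,a)", "ontable(d)"]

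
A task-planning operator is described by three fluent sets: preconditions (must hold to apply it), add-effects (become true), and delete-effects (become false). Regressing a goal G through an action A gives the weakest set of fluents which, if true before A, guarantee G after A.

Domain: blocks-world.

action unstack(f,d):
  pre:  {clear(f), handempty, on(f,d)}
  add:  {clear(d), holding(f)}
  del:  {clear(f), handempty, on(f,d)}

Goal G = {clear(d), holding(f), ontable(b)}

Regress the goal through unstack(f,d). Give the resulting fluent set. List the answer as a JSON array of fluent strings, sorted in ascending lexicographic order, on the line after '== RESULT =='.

Regress:
  G ∩ del = {}  (empty — regression defined)
  G \ add = {clear(d), holding(f), ontable(b)} \ {clear(d), holding(f)} = {ontable(b)}
  ∪ pre   = {ontable(b)} ∪ {clear(f), handempty, on(f,d)}
          = {clear(f), handempty, on(f,d), ontable(b)}

== RESULT ==
["clear(f)", "handempty", "on(f,d)", "ontable(b)"]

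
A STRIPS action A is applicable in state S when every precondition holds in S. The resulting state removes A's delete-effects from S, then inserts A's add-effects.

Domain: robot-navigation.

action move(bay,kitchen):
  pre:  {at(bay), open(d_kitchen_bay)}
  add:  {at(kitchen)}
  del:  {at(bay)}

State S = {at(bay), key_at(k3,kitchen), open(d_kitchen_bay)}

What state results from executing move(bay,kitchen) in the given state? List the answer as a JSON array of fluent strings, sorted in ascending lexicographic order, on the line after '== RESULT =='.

Compute (S \ del) ∪ add:
  pre ⊆ S: {at(bay), open(d_kitchen_bay)} ⊆ S  — applicable
  S \ del = {key_at(k3,kitchen), open(d_kitchen_bay)}
  ∪ add   = {at(kitchen), key_at(k3,kitchen), open(d_kitchen_bay)}

== RESULT ==
["at(kitchen)", "key_at(k3,kitchen)", "open(d_kitchen_bay)"]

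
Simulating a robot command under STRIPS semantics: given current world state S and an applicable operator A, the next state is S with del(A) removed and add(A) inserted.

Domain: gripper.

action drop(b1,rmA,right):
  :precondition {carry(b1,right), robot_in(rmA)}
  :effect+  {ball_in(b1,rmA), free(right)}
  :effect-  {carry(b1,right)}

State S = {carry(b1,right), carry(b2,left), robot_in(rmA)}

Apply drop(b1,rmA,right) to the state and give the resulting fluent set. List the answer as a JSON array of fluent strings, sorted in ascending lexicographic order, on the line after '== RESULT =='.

Compute (S \ del) ∪ add:
  pre ⊆ S: {carry(b1,right), robot_in(rmA)} ⊆ S  — applicable
  S \ del = {carry(b2,left), robot_in(rmA)}
  ∪ add   = {ball_in(b1,rmA), carry(b2,left), free(right), robot_in(rmA)}

== RESULT ==
["ball_in(b1,rmA)", "carry(b2,left)", "free(right)", "robot_in(rmA)"]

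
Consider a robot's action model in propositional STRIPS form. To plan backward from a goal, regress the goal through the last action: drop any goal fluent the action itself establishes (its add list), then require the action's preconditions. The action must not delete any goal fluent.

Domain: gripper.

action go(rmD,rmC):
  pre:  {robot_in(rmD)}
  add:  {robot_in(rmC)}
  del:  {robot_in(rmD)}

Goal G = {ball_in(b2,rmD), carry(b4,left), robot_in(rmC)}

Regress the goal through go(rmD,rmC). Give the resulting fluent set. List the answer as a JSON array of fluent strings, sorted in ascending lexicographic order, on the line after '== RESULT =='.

Compute (G \ add) ∪ pre:
  G ∩ del = {}  (empty — regression defined)
  G \ add = {ball_in(b2,rmD), carry(b4,left), robot_in(rmC)} \ {robot_in(rmC)} = {ball_in(b2,rmD), carry(b4,left)}
  ∪ pre   = {ball_in(b2,rmD), carry(b4,left)} ∪ {robot_in(rmD)}
          = {ball_in(b2,rmD), carry(b4,left), robot_in(rmD)}

== RESULT ==
["ball_in(b2,rmD)", "carry(b4,left)", "robot_in(rmD)"]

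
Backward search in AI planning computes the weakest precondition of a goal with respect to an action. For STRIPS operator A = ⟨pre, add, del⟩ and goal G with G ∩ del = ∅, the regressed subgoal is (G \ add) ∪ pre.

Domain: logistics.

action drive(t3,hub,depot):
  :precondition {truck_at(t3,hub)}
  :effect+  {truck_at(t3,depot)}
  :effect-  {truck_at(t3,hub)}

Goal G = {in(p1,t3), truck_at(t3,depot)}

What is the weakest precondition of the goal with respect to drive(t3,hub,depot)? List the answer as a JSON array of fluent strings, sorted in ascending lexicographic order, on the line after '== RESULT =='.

Compute (G \ add) ∪ pre:
  G ∩ del = {}  (empty — regression defined)
  G \ add = {in(p1,t3), truck_at(t3,depot)} \ {truck_at(t3,depot)} = {in(p1,t3)}
  ∪ pre   = {in(p1,t3)} ∪ {truck_at(t3,hub)}
          = {in(p1,t3), truck_at(t3,hub)}

== RESULT ==
["in(p1,t3)", "truck_at(t3,hub)"]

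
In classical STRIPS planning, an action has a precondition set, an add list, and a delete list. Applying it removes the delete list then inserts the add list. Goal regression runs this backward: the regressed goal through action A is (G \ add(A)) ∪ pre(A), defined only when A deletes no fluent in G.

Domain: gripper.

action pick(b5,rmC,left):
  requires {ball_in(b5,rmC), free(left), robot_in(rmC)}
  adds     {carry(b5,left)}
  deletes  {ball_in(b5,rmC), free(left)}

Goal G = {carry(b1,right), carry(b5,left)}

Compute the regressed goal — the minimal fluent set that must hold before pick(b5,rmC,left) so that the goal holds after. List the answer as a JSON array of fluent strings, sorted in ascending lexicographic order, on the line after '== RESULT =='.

Regress:
  G ∩ del = {}  (empty — regression defined)
  G \ add = {carry(b1,right), carry(b5,left)} \ {carry(b5,left)} = {carry(b1,right)}
  ∪ pre   = {carry(b1,right)} ∪ {ball_in(b5,rmC), free(left), robot_in(rmC)}
          = {ball_in(b5,rmC), carry(b1,right), free(left), robot_in(rmC)}

== RESULT ==
["ball_in(b5,rmC)", "carry(b1,right)", "free(left)", "robot_in(rmC)"]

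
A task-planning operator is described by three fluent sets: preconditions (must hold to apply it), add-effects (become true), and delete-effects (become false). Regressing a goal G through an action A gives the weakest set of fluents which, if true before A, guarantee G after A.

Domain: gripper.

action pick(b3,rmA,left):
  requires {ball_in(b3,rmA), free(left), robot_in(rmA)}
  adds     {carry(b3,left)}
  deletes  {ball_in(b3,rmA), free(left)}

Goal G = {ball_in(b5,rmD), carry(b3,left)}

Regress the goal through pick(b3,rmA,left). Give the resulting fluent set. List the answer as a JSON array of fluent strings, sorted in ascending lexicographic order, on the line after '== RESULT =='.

Regress:
  G ∩ del = {}  (empty — regression defined)
  G \ add = {ball_in(b5,rmD), carry(b3,left)} \ {carry(b3,left)} = {ball_in(b5,rmD)}
  ∪ pre   = {ball_in(b5,rmD)} ∪ {ball_in(b3,rmA), free(left), robot_in(rmA)}
          = {ball_in(b3,rmA), ball_in(b5,rmD), free(left), robot_in(rmA)}

== RESULT ==
["ball_in(b3,rmA)", "ball_in(b5,rmD)", "free(left)", "robot_in(rmA)"]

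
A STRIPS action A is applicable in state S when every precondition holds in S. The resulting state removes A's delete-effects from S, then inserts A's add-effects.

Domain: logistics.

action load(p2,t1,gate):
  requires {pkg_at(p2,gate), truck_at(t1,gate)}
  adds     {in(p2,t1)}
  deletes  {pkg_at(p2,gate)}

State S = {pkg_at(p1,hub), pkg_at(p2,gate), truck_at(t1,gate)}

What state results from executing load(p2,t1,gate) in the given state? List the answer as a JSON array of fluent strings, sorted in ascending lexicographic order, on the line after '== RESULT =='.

Progress:
  pre ⊆ S: {pkg_at(p2,gate), truck_at(t1,gate)} ⊆ S  — applicable
  S \ del = {pkg_at(p1,hub), truck_at(t1,gate)}
  ∪ add   = {in(p2,t1), pkg_at(p1,hub), truck_at(t1,gate)}

== RESULT ==
["in(p2,t1)", "pkg_at(p1,hub)", "truck_at(t1,gate)"]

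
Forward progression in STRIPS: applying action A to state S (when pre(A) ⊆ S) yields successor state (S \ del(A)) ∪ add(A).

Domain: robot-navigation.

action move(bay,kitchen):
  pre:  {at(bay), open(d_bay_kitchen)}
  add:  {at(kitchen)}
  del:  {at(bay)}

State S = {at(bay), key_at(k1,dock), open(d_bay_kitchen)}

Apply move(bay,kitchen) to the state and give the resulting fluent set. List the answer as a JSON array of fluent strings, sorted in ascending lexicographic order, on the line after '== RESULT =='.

Compute (S \ del) ∪ add:
  pre ⊆ S: {at(bay), open(d_bay_kitchen)} ⊆ S  — applicable
  S \ del = {key_at(k1,dock), open(d_bay_kitchen)}
  ∪ add   = {at(kitchen), key_at(k1,dock), open(d_bay_kitchen)}

== RESULT ==
["at(kitchen)", "key_at(k1,dock)", "open(d_bay_kitchen)"]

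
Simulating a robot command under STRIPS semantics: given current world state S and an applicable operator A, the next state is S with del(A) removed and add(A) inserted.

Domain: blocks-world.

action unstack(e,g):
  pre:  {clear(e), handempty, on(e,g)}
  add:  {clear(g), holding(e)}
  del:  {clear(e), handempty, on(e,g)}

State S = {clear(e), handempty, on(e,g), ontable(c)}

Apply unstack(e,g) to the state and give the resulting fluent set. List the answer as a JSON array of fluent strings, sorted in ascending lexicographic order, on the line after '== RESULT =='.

Compute (S \ del) ∪ add:
  pre ⊆ S: {clear(e), handempty, on(e,g)} ⊆ S  — applicable
  S \ del = {ontable(c)}
  ∪ add   = {clear(g), holding(e), ontable(c)}

== RESULT ==
["clear(g)", "holding(e)", "ontable(c)"]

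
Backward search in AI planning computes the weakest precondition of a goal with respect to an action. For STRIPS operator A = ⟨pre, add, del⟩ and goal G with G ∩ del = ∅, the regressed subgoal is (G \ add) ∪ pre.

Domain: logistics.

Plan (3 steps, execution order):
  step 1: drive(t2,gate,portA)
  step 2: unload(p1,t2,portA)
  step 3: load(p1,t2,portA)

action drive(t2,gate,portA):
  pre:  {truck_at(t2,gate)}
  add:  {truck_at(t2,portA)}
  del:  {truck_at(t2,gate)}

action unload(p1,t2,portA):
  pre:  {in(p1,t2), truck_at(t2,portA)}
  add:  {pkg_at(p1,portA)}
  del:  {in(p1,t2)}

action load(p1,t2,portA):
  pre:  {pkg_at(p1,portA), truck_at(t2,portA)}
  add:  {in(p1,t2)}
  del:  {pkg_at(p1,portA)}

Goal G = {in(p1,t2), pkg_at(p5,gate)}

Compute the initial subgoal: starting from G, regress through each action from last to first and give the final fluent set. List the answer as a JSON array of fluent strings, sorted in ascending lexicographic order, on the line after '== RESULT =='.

Regress step by step:
  through step 3 (load(p1,t2,portA)): drop {in(p1,t2)}, keep {pkg_at(p5,gate)}, require {pkg_at(p1,portA), truck_at(t2,portA)}
    → {pkg_at(p1,portA), pkg_at(p5,gate), truck_at(t2,portA)}
  through step 2 (unload(p1,t2,portA)): drop {pkg_at(p1,portA)}, keep {pkg_at(p5,gate), truck_at(t2,portA)}, require {in(p1,t2), truck_at(t2,portA)}
    → {in(p1,t2), pkg_at(p5,gate), truck_at(t2,portA)}
  through step 1 (drive(t2,gate,portA)): drop {truck_at(t2,portA)}, keep {in(p1,t2), pkg_at(p5,gate)}, require {truck_at(t2,gate)}
    → {in(p1,t2), pkg_at(p5,gate), truck_at(t2,gate)}

== RESULT ==
["in(p1,t2)", "pkg_at(p5,gate)", "truck_at(t2,gate)"]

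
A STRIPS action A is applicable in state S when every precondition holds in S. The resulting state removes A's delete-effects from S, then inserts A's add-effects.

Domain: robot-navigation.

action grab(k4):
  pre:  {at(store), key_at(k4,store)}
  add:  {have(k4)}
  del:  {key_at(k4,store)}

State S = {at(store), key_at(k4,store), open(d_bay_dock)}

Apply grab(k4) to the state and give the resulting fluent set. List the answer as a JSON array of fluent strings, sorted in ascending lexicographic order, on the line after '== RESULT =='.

Progress:
  pre ⊆ S: {at(store), key_at(k4,store)} ⊆ S  — applicable
  S \ del = {at(store), open(d_bay_dock)}
  ∪ add   = {at(store), have(k4), open(d_bay_dock)}

== RESULT ==
["at(store)", "have(k4)", "open(d_bay_dock)"]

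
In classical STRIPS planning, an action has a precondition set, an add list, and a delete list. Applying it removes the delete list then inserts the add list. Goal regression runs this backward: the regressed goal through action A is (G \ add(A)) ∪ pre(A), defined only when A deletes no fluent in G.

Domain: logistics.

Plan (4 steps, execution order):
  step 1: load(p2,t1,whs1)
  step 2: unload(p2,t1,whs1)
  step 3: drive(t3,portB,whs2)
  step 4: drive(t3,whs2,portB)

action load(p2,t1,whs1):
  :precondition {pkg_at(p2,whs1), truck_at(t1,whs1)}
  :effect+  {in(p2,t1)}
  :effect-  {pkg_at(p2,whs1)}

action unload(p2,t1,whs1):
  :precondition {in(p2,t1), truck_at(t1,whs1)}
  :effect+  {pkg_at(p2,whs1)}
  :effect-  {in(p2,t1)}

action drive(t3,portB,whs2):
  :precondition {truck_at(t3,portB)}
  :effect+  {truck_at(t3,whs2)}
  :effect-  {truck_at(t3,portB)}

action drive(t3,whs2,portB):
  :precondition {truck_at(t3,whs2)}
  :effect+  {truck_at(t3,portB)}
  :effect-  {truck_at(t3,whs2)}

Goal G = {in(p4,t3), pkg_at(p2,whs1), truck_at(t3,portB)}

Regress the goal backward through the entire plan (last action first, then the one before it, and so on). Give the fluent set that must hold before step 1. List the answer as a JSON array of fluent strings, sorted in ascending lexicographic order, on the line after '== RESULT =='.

Work backward from the goal:
  through step 4 (drive(t3,whs2,portB)): drop {truck_at(t3,portB)}, keep {in(p4,t3), pkg_at(p2,whs1)}, require {truck_at(t3,whs2)}
    → {in(p4,t3), pkg_at(p2,whs1), truck_at(t3,whs2)}
  through step 3 (drive(t3,portB,whs2)): drop {truck_at(t3,whs2)}, keep {in(p4,t3), pkg_at(p2,whs1)}, require {truck_at(t3,portB)}
    → {in(p4,t3), pkg_at(p2,whs1), truck_at(t3,portB)}
  through step 2 (unload(p2,t1,whs1)): drop {pkg_at(p2,whs1)}, keep {in(p4,t3), truck_at(t3,portB)}, require {in(p2,t1), truck_at(t1,whs1)}
    → {in(p2,t1), in(p4,t3), truck_at(t1,whs1), truck_at(t3,portB)}
  through step 1 (load(p2,t1,whs1)): drop {in(p2,t1)}, keep {in(p4,t3), truck_at(t1,whs1), truck_at(t3,portB)}, require {pkg_at(p2,whs1), truck_at(t1,whs1)}
    → {in(p4,t3), pkg_at(p2,whs1), truck_at(t1,whs1), truck_at(t3,portB)}

== RESULT ==
["in(p4,t3)", "pkg_at(p2,whs1)", "truck_at(t1,whs1)", "truck_at(t3,portB)"]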